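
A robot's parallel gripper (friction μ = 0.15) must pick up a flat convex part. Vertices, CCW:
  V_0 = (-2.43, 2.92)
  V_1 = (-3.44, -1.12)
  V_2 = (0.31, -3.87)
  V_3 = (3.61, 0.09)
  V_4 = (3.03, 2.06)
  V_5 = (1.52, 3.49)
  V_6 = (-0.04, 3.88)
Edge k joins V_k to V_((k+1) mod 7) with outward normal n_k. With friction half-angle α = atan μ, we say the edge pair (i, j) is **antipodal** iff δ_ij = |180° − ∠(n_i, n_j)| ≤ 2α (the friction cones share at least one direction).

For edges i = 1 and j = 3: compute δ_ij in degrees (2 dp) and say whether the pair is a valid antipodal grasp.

δ = 37.34°, invalid

α = atan 0.15 = 8.53°;  2α = 17.06°
edge 1: e_1 = (+3.75, -2.75);  n_1 = (-0.5914, -0.8064)
edge 3: e_3 = (-0.58, +1.97);  n_3 = (+0.9593, +0.2824)
∠(n_1, n_3) = 142.66°
δ = |180° − 142.66°| = 37.34°
37.34° > 2α = 17.06°  →  invalid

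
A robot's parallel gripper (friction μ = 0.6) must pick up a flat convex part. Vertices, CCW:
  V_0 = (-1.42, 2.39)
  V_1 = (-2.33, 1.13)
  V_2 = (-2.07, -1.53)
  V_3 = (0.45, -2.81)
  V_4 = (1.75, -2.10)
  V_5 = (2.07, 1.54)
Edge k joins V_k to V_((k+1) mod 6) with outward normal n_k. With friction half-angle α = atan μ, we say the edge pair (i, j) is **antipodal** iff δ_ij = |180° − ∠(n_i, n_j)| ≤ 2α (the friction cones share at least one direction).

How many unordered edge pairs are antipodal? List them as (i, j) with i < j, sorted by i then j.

count = 5; pairs: (0,3), (0,4), (1,4), (2,5), (3,5)

α = atan 0.6 = 30.96°;  2α = 61.93°
n_0 = (-0.8107, +0.5855)
n_1 = (-0.9953, -0.0973)
n_2 = (-0.4529, -0.8916)
n_3 = (+0.4793, -0.8776)
n_4 = (+0.9962, -0.0876)
n_5 = (+0.2366, +0.9716)
  (0,1): δ = 138.58°  ·
  (0,2): δ = 81.09°  ·
  (0,3): δ = 25.52°  ✓
  (0,4): δ = 30.81°  ✓
  (0,5): δ = 112.15°  ·
  (1,2): δ = 122.51°  ·
  (1,3): δ = 66.94°  ·
  (1,4): δ = 10.61°  ✓
  (1,5): δ = 70.73°  ·
  (2,3): δ = 124.43°  ·
  (2,4): δ = 68.10°  ·
  (2,5): δ = 13.24°  ✓
  (3,4): δ = 123.67°  ·
  (3,5): δ = 42.33°  ✓
  (4,5): δ = 98.66°  ·
antipodal pairs: 5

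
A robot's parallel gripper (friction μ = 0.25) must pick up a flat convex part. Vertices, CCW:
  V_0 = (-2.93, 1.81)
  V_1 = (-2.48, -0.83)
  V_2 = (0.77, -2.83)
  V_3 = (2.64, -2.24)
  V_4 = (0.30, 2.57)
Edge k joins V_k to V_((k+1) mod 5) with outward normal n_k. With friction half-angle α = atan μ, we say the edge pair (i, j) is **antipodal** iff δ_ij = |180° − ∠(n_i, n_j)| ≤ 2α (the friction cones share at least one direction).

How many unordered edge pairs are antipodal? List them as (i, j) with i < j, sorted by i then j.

α = atan 0.25 = 14.04°;  2α = 28.07°
n_0 = (-0.9858, -0.1680)
n_1 = (-0.5241, -0.8517)
n_2 = (+0.3009, -0.9537)
n_3 = (+0.8992, +0.4375)
n_4 = (-0.2290, +0.9734)
  (0,1): δ = 131.28°  ·
  (0,2): δ = 82.16°  ·
  (0,3): δ = 16.27°  ✓
  (0,4): δ = 93.57°  ·
  (1,2): δ = 130.88°  ·
  (1,3): δ = 32.45°  ·
  (1,4): δ = 44.85°  ·
  (2,3): δ = 81.57°  ·
  (2,4): δ = 4.27°  ✓
  (3,4): δ = 102.70°  ·
antipodal pairs: 2

count = 2; pairs: (0,3), (2,4)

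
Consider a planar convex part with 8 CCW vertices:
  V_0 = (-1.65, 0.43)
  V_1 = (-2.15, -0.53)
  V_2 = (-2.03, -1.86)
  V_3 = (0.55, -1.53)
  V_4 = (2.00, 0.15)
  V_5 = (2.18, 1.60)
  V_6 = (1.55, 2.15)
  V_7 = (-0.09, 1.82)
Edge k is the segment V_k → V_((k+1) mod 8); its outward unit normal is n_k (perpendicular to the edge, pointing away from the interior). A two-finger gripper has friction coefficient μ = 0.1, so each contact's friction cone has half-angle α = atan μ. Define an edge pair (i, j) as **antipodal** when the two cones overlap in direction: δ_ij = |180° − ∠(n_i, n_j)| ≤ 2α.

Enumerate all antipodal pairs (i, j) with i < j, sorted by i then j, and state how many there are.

count = 2; pairs: (2,6), (3,7)

α = atan 0.1 = 5.71°;  2α = 11.42°
n_0 = (-0.8869, +0.4619)
n_1 = (-0.9960, -0.0899)
n_2 = (+0.1269, -0.9919)
n_3 = (+0.7570, -0.6534)
n_4 = (+0.9924, -0.1232)
n_5 = (+0.6577, +0.7533)
n_6 = (-0.1973, +0.9804)
n_7 = (-0.6653, +0.7466)
  (0,1): δ = 147.33°  ·
  (0,2): δ = 55.20°  ·
  (0,3): δ = 13.29°  ·
  (0,4): δ = 20.44°  ·
  (0,5): δ = 76.39°  ·
  (0,6): δ = 128.89°  ·
  (0,7): δ = 159.21°  ·
  (1,2): δ = 87.87°  ·
  (1,3): δ = 45.95°  ·
  (1,4): δ = 12.23°  ·
  (1,5): δ = 43.72°  ·
  (1,6): δ = 96.22°  ·
  (1,7): δ = 126.55°  ·
  (2,3): δ = 138.09°  ·
  (2,4): δ = 104.37°  ·
  (2,5): δ = 48.41°  ·
  (2,6): δ = 4.09°  ✓
  (2,7): δ = 34.41°  ·
  (3,4): δ = 146.28°  ·
  (3,5): δ = 90.32°  ·
  (3,6): δ = 37.83°  ·
  (3,7): δ = 7.50°  ✓
  (4,5): δ = 124.05°  ·
  (4,6): δ = 71.55°  ·
  (4,7): δ = 41.22°  ·
  (5,6): δ = 127.50°  ·
  (5,7): δ = 97.18°  ·
  (6,7): δ = 149.68°  ·
antipodal pairs: 2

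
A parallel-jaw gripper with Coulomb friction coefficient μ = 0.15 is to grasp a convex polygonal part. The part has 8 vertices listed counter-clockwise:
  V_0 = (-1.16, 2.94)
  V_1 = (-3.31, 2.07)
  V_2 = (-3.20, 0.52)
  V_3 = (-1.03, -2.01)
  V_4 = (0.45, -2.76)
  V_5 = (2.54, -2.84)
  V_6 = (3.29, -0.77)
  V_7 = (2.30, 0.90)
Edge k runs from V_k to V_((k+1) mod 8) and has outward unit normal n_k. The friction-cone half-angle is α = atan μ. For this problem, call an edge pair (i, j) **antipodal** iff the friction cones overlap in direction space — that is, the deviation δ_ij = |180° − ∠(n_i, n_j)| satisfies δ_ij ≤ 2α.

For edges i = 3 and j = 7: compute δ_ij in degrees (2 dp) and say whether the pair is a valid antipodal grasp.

α = atan 0.15 = 8.53°;  2α = 17.06°
edge 3: e_3 = (+1.48, -0.75);  n_3 = (-0.4520, -0.8920)
edge 7: e_7 = (-3.46, +2.04);  n_7 = (+0.5079, +0.8614)
∠(n_3, n_7) = 176.35°
δ = |180° − 176.35°| = 3.65°
3.65° ≤ 2α = 17.06°  →  valid

δ = 3.65°, valid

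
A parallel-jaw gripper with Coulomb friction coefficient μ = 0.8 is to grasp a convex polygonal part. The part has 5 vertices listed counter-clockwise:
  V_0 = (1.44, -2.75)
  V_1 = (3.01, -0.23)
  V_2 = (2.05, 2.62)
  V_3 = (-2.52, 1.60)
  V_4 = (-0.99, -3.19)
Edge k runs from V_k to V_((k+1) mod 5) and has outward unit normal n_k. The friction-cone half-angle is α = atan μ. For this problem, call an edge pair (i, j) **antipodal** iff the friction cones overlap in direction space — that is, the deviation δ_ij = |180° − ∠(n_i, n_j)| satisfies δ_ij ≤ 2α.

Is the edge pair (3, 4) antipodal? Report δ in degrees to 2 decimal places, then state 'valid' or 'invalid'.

δ = 97.45°, invalid

α = atan 0.8 = 38.66°;  2α = 77.32°
edge 3: e_3 = (+1.53, -4.79);  n_3 = (-0.9526, -0.3043)
edge 4: e_4 = (+2.43, +0.44);  n_4 = (+0.1782, -0.9840)
∠(n_3, n_4) = 82.55°
δ = |180° − 82.55°| = 97.45°
97.45° > 2α = 77.32°  →  invalid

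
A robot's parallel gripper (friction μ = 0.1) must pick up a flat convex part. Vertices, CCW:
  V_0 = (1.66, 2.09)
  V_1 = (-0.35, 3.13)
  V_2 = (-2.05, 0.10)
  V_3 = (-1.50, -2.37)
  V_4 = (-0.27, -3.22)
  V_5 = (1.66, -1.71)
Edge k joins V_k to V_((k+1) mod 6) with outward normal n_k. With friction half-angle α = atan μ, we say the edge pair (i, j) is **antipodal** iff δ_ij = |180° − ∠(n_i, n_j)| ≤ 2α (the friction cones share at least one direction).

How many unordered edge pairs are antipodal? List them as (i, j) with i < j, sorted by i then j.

α = atan 0.1 = 5.71°;  2α = 11.42°
n_0 = (+0.4595, +0.8882)
n_1 = (-0.8721, +0.4893)
n_2 = (-0.9761, -0.2173)
n_3 = (-0.5685, -0.8227)
n_4 = (+0.6162, -0.7876)
n_5 = (+1.0000, -0.0000)
  (0,1): δ = 91.94°  ·
  (0,2): δ = 50.09°  ·
  (0,3): δ = 7.29°  ✓
  (0,4): δ = 65.40°  ·
  (0,5): δ = 117.36°  ·
  (1,2): δ = 138.15°  ·
  (1,3): δ = 95.35°  ·
  (1,4): δ = 22.67°  ·
  (1,5): δ = 29.29°  ·
  (2,3): δ = 137.20°  ·
  (2,4): δ = 64.51°  ·
  (2,5): δ = 12.55°  ·
  (3,4): δ = 107.31°  ·
  (3,5): δ = 55.35°  ·
  (4,5): δ = 128.04°  ·
antipodal pairs: 1

count = 1; pairs: (0,3)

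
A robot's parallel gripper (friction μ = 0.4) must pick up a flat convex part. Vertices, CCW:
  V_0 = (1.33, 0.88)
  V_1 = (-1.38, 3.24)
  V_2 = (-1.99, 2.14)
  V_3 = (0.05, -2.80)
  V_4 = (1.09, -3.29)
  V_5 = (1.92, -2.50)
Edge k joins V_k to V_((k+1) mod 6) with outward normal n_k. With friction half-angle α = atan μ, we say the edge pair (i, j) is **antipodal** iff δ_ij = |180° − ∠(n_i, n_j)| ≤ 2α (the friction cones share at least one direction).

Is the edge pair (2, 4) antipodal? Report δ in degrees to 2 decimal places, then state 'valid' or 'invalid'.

α = atan 0.4 = 21.80°;  2α = 43.60°
edge 2: e_2 = (+2.04, -4.94);  n_2 = (-0.9243, -0.3817)
edge 4: e_4 = (+0.83, +0.79);  n_4 = (+0.6894, -0.7243)
∠(n_2, n_4) = 111.15°
δ = |180° − 111.15°| = 68.85°
68.85° > 2α = 43.60°  →  invalid

δ = 68.85°, invalid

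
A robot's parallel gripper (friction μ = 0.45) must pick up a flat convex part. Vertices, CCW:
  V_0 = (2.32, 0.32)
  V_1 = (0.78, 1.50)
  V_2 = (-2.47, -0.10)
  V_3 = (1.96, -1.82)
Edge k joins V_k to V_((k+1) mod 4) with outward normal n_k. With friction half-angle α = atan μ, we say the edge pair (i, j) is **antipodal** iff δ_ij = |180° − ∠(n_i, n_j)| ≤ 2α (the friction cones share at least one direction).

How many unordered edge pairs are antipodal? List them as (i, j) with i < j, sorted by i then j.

α = atan 0.45 = 24.23°;  2α = 48.46°
n_0 = (+0.6082, +0.7938)
n_1 = (-0.4417, +0.8972)
n_2 = (-0.3619, -0.9322)
n_3 = (+0.9861, -0.1659)
  (0,1): δ = 116.33°  ·
  (0,2): δ = 16.24°  ✓
  (0,3): δ = 117.91°  ·
  (1,2): δ = 47.43°  ✓
  (1,3): δ = 54.24°  ·
  (2,3): δ = 78.33°  ·
antipodal pairs: 2

count = 2; pairs: (0,2), (1,2)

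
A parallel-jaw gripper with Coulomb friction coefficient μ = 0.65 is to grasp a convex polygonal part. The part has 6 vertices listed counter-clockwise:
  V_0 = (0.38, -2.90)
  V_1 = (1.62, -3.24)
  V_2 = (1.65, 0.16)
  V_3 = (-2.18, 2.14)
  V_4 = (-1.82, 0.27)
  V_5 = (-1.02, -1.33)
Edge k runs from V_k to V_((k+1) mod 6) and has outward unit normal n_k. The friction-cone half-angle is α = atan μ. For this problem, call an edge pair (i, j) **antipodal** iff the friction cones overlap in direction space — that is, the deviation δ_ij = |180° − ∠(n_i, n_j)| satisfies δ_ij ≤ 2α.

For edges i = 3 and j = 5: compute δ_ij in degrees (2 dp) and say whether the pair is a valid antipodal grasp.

α = atan 0.65 = 33.02°;  2α = 66.05°
edge 3: e_3 = (+0.36, -1.87);  n_3 = (-0.9820, -0.1890)
edge 5: e_5 = (+1.40, -1.57);  n_5 = (-0.7464, -0.6655)
∠(n_3, n_5) = 30.83°
δ = |180° − 30.83°| = 149.17°
149.17° > 2α = 66.05°  →  invalid

δ = 149.17°, invalid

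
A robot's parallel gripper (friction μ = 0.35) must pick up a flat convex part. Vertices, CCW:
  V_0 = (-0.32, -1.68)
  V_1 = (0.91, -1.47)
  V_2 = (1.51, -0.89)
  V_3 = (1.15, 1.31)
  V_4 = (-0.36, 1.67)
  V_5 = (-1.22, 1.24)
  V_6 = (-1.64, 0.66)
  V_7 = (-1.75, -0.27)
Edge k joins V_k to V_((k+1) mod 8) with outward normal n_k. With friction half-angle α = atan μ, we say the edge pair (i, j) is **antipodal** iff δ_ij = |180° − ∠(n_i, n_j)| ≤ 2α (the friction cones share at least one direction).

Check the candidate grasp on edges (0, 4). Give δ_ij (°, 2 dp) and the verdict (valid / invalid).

δ = 16.88°, valid

α = atan 0.35 = 19.29°;  2α = 38.58°
edge 0: e_0 = (+1.23, +0.21);  n_0 = (+0.1683, -0.9857)
edge 4: e_4 = (-0.86, -0.43);  n_4 = (-0.4472, +0.8944)
∠(n_0, n_4) = 163.12°
δ = |180° − 163.12°| = 16.88°
16.88° ≤ 2α = 38.58°  →  valid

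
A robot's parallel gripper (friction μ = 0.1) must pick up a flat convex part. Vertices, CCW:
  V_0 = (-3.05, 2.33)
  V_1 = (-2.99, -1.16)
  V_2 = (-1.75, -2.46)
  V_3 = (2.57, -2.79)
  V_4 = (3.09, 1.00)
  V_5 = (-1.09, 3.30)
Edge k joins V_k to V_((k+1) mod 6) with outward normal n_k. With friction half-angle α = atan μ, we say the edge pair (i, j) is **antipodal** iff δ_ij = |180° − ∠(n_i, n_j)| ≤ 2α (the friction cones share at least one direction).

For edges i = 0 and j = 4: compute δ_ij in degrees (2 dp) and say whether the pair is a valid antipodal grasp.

α = atan 0.1 = 5.71°;  2α = 11.42°
edge 0: e_0 = (+0.06, -3.49);  n_0 = (-0.9999, -0.0172)
edge 4: e_4 = (-4.18, +2.30);  n_4 = (+0.4821, +0.8761)
∠(n_0, n_4) = 119.81°
δ = |180° − 119.81°| = 60.19°
60.19° > 2α = 11.42°  →  invalid

δ = 60.19°, invalid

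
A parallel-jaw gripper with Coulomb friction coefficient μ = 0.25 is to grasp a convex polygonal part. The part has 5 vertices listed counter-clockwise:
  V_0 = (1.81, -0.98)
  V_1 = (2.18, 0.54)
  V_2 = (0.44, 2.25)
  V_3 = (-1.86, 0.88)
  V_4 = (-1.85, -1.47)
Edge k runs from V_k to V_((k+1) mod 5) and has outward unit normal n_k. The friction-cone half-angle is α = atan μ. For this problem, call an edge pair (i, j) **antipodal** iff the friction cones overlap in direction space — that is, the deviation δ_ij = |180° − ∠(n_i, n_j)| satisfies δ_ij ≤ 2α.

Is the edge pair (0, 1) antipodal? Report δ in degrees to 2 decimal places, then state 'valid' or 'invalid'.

δ = 120.82°, invalid

α = atan 0.25 = 14.04°;  2α = 28.07°
edge 0: e_0 = (+0.37, +1.52);  n_0 = (+0.9716, -0.2365)
edge 1: e_1 = (-1.74, +1.71);  n_1 = (+0.7009, +0.7132)
∠(n_0, n_1) = 59.18°
δ = |180° − 59.18°| = 120.82°
120.82° > 2α = 28.07°  →  invalid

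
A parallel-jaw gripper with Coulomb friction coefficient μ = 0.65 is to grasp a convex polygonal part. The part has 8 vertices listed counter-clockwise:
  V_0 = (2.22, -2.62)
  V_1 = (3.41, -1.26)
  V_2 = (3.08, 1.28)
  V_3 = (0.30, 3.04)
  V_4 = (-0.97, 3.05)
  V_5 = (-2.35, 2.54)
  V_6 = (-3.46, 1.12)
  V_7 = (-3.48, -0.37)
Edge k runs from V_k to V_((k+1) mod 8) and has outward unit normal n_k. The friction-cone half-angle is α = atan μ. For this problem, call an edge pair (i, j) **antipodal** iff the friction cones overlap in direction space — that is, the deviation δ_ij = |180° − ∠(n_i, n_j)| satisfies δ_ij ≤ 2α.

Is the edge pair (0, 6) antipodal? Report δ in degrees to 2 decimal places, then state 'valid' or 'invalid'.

α = atan 0.65 = 33.02°;  2α = 66.05°
edge 0: e_0 = (+1.19, +1.36);  n_0 = (+0.7526, -0.6585)
edge 6: e_6 = (-0.02, -1.49);  n_6 = (-0.9999, +0.0134)
∠(n_0, n_6) = 139.58°
δ = |180° − 139.58°| = 40.42°
40.42° ≤ 2α = 66.05°  →  valid

δ = 40.42°, valid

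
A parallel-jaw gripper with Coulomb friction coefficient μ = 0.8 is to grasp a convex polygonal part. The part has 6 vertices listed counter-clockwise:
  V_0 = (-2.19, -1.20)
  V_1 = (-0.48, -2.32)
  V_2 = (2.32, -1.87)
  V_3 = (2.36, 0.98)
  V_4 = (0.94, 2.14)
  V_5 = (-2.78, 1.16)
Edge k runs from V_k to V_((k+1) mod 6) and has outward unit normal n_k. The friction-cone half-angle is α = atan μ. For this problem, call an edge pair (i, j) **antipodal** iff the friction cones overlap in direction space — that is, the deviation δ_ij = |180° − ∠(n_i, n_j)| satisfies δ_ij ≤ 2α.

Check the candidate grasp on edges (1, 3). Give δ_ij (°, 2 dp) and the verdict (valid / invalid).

α = atan 0.8 = 38.66°;  2α = 77.32°
edge 1: e_1 = (+2.80, +0.45);  n_1 = (+0.1587, -0.9873)
edge 3: e_3 = (-1.42, +1.16);  n_3 = (+0.6326, +0.7744)
∠(n_1, n_3) = 131.62°
δ = |180° − 131.62°| = 48.38°
48.38° ≤ 2α = 77.32°  →  valid

δ = 48.38°, valid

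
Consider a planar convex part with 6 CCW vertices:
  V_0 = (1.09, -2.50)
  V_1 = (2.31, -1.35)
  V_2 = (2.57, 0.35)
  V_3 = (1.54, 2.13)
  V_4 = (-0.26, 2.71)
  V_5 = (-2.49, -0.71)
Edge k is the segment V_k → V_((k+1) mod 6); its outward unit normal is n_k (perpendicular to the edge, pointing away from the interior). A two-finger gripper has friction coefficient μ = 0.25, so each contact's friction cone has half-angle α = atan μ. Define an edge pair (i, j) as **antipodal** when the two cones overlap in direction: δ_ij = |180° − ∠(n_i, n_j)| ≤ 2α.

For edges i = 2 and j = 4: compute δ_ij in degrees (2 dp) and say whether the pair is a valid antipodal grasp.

δ = 63.16°, invalid

α = atan 0.25 = 14.04°;  2α = 28.07°
edge 2: e_2 = (-1.03, +1.78);  n_2 = (+0.8655, +0.5008)
edge 4: e_4 = (-2.23, -3.42);  n_4 = (-0.8377, +0.5462)
∠(n_2, n_4) = 116.84°
δ = |180° − 116.84°| = 63.16°
63.16° > 2α = 28.07°  →  invalid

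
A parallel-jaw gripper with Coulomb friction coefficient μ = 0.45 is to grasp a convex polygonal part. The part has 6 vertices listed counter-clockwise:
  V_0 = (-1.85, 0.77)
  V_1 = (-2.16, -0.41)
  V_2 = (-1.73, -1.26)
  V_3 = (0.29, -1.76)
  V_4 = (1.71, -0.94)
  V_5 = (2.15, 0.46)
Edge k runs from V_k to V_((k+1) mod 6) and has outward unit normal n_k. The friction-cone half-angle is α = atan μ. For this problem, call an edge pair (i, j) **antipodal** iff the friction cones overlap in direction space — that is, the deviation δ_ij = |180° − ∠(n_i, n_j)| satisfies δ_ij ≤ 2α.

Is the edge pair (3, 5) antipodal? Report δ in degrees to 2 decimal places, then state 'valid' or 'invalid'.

δ = 34.44°, valid

α = atan 0.45 = 24.23°;  2α = 48.46°
edge 3: e_3 = (+1.42, +0.82);  n_3 = (+0.5001, -0.8660)
edge 5: e_5 = (-4.00, +0.31);  n_5 = (+0.0773, +0.9970)
∠(n_3, n_5) = 145.56°
δ = |180° − 145.56°| = 34.44°
34.44° ≤ 2α = 48.46°  →  valid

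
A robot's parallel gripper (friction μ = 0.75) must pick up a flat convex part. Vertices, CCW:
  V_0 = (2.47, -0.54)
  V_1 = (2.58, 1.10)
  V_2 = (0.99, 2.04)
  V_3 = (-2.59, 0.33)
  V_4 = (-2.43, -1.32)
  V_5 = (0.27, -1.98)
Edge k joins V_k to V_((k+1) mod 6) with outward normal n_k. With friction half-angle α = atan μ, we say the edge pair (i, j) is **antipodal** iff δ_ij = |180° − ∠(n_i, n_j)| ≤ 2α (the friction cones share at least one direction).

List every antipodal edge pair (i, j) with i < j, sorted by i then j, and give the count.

count = 8; pairs: (0,2), (0,3), (1,3), (1,4), (1,5), (2,4), (2,5), (3,5)

α = atan 0.75 = 36.87°;  2α = 73.74°
n_0 = (+0.9978, -0.0669)
n_1 = (+0.5089, +0.8608)
n_2 = (-0.4310, +0.9023)
n_3 = (-0.9953, -0.0965)
n_4 = (-0.2375, -0.9714)
n_5 = (+0.5477, -0.8367)
  (0,1): δ = 116.75°  ·
  (0,2): δ = 60.63°  ✓
  (0,3): δ = 9.38°  ✓
  (0,4): δ = 80.10°  ·
  (0,5): δ = 127.04°  ·
  (1,2): δ = 123.88°  ·
  (1,3): δ = 53.87°  ✓
  (1,4): δ = 16.86°  ✓
  (1,5): δ = 63.80°  ✓
  (2,3): δ = 109.99°  ·
  (2,4): δ = 39.27°  ✓
  (2,5): δ = 7.67°  ✓
  (3,4): δ = 109.27°  ·
  (3,5): δ = 62.33°  ✓
  (4,5): δ = 133.06°  ·
antipodal pairs: 8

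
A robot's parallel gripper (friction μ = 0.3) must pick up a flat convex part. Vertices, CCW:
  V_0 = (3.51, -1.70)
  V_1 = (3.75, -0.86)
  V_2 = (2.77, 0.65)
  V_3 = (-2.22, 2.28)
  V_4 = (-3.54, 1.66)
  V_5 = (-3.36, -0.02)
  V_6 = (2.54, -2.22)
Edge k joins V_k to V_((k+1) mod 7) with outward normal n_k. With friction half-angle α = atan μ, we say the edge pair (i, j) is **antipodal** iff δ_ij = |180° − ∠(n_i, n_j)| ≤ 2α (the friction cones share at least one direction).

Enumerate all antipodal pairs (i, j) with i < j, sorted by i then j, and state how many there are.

α = atan 0.3 = 16.70°;  2α = 33.40°
n_0 = (+0.9615, -0.2747)
n_1 = (+0.8388, +0.5444)
n_2 = (+0.3105, +0.9506)
n_3 = (-0.4251, +0.9051)
n_4 = (-0.9943, -0.1065)
n_5 = (-0.3494, -0.9370)
n_6 = (+0.4725, -0.8813)
  (0,1): δ = 131.07°  ·
  (0,2): δ = 92.14°  ·
  (0,3): δ = 48.90°  ·
  (0,4): δ = 22.06°  ✓
  (0,5): δ = 85.50°  ·
  (0,6): δ = 134.14°  ·
  (1,2): δ = 141.07°  ·
  (1,3): δ = 97.82°  ·
  (1,4): δ = 26.87°  ✓
  (1,5): δ = 36.57°  ·
  (1,6): δ = 85.21°  ·
  (2,3): δ = 136.75°  ·
  (2,4): δ = 65.79°  ·
  (2,5): δ = 2.36°  ✓
  (2,6): δ = 46.28°  ·
  (3,4): δ = 109.04°  ·
  (3,5): δ = 45.61°  ·
  (3,6): δ = 3.04°  ✓
  (4,5): δ = 116.57°  ·
  (4,6): δ = 67.92°  ·
  (5,6): δ = 131.36°  ·
antipodal pairs: 4

count = 4; pairs: (0,4), (1,4), (2,5), (3,6)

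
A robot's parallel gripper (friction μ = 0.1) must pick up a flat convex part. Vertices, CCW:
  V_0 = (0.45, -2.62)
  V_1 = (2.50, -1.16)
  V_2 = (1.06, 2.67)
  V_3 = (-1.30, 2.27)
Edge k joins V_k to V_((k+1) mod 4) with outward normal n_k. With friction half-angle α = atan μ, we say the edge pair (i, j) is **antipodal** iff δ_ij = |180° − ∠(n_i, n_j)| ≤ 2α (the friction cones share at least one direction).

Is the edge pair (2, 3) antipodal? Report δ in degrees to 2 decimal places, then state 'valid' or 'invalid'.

δ = 79.93°, invalid

α = atan 0.1 = 5.71°;  2α = 11.42°
edge 2: e_2 = (-2.36, -0.40);  n_2 = (-0.1671, +0.9859)
edge 3: e_3 = (+1.75, -4.89);  n_3 = (-0.9415, -0.3369)
∠(n_2, n_3) = 100.07°
δ = |180° − 100.07°| = 79.93°
79.93° > 2α = 11.42°  →  invalid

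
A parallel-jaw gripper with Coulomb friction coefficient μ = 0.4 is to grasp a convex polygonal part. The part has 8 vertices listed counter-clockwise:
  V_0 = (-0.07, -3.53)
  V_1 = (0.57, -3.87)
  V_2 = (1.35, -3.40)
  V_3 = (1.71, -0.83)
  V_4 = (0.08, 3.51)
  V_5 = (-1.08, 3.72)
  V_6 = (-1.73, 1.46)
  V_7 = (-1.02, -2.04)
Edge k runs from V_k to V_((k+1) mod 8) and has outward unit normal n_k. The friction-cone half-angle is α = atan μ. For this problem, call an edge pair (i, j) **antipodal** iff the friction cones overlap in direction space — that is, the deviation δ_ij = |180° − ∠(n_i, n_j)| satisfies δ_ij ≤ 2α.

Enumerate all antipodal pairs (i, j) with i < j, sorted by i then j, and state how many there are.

α = atan 0.4 = 21.80°;  2α = 43.60°
n_0 = (-0.4692, -0.8831)
n_1 = (+0.5161, -0.8565)
n_2 = (+0.9903, -0.1387)
n_3 = (+0.9362, +0.3516)
n_4 = (+0.1781, +0.9840)
n_5 = (-0.9610, +0.2764)
n_6 = (-0.9800, -0.1988)
n_7 = (-0.8432, -0.5376)
  (0,1): δ = 120.95°  ·
  (0,2): δ = 69.99°  ·
  (0,3): δ = 41.44°  ✓
  (0,4): δ = 17.72°  ✓
  (0,5): δ = 101.93°  ·
  (0,6): δ = 129.45°  ·
  (0,7): δ = 150.50°  ·
  (1,2): δ = 129.05°  ·
  (1,3): δ = 100.49°  ·
  (1,4): δ = 41.33°  ✓
  (1,5): δ = 42.88°  ✓
  (1,6): δ = 70.40°  ·
  (1,7): δ = 91.45°  ·
  (2,3): δ = 151.44°  ·
  (2,4): δ = 92.29°  ·
  (2,5): δ = 8.07°  ✓
  (2,6): δ = 19.44°  ✓
  (2,7): δ = 40.49°  ✓
  (3,4): δ = 120.85°  ·
  (3,5): δ = 36.63°  ✓
  (3,6): δ = 9.12°  ✓
  (3,7): δ = 11.94°  ✓
  (4,5): δ = 95.78°  ·
  (4,6): δ = 68.27°  ·
  (4,7): δ = 47.22°  ·
  (5,6): δ = 152.49°  ·
  (5,7): δ = 131.43°  ·
  (6,7): δ = 158.95°  ·
antipodal pairs: 10

count = 10; pairs: (0,3), (0,4), (1,4), (1,5), (2,5), (2,6), (2,7), (3,5), (3,6), (3,7)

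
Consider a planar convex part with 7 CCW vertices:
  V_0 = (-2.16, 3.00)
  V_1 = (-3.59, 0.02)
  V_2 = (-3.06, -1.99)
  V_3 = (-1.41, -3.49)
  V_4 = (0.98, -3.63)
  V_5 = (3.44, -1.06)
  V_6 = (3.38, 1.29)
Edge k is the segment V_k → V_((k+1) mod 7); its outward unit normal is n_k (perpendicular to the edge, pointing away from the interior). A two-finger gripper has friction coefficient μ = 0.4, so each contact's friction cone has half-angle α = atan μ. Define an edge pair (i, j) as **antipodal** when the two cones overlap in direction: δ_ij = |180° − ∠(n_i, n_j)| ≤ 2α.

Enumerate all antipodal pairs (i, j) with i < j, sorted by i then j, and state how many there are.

count = 5; pairs: (0,4), (0,5), (1,5), (2,6), (3,6)

α = atan 0.4 = 21.80°;  2α = 43.60°
n_0 = (-0.9016, +0.4326)
n_1 = (-0.9669, -0.2550)
n_2 = (-0.6727, -0.7399)
n_3 = (-0.0585, -0.9983)
n_4 = (+0.7224, -0.6915)
n_5 = (+0.9997, +0.0255)
n_6 = (+0.2949, +0.9555)
  (0,1): δ = 139.59°  ·
  (0,2): δ = 106.64°  ·
  (0,3): δ = 67.72°  ·
  (0,4): δ = 18.11°  ✓
  (0,5): δ = 27.10°  ✓
  (0,6): δ = 98.48°  ·
  (1,2): δ = 147.05°  ·
  (1,3): δ = 108.12°  ·
  (1,4): δ = 58.52°  ·
  (1,5): δ = 13.31°  ✓
  (1,6): δ = 58.07°  ·
  (2,3): δ = 141.08°  ·
  (2,4): δ = 91.47°  ·
  (2,5): δ = 46.26°  ·
  (2,6): δ = 25.12°  ✓
  (3,4): δ = 130.39°  ·
  (3,5): δ = 85.19°  ·
  (3,6): δ = 13.80°  ✓
  (4,5): δ = 134.79°  ·
  (4,6): δ = 63.41°  ·
  (5,6): δ = 108.62°  ·
antipodal pairs: 5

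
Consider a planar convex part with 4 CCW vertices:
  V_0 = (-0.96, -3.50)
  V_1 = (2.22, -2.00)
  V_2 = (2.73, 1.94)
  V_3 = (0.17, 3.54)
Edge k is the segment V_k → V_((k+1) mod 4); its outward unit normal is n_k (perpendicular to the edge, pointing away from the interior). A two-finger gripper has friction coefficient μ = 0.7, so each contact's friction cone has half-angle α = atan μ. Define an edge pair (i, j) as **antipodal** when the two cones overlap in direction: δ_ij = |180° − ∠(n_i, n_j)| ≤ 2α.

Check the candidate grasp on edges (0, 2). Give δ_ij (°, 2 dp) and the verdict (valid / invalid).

α = atan 0.7 = 34.99°;  2α = 69.98°
edge 0: e_0 = (+3.18, +1.50);  n_0 = (+0.4266, -0.9044)
edge 2: e_2 = (-2.56, +1.60);  n_2 = (+0.5300, +0.8480)
∠(n_0, n_2) = 122.74°
δ = |180° − 122.74°| = 57.26°
57.26° ≤ 2α = 69.98°  →  valid

δ = 57.26°, valid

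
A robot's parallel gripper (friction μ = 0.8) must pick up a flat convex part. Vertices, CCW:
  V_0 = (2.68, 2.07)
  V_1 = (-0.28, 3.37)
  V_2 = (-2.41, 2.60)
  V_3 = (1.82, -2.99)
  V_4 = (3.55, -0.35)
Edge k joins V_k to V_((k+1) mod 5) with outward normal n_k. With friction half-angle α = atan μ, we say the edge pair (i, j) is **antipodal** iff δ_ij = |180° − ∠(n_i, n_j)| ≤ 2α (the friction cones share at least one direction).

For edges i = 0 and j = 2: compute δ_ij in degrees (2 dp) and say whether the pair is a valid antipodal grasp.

δ = 29.17°, valid

α = atan 0.8 = 38.66°;  2α = 77.32°
edge 0: e_0 = (-2.96, +1.30);  n_0 = (+0.4021, +0.9156)
edge 2: e_2 = (+4.23, -5.59);  n_2 = (-0.7974, -0.6034)
∠(n_0, n_2) = 150.83°
δ = |180° − 150.83°| = 29.17°
29.17° ≤ 2α = 77.32°  →  valid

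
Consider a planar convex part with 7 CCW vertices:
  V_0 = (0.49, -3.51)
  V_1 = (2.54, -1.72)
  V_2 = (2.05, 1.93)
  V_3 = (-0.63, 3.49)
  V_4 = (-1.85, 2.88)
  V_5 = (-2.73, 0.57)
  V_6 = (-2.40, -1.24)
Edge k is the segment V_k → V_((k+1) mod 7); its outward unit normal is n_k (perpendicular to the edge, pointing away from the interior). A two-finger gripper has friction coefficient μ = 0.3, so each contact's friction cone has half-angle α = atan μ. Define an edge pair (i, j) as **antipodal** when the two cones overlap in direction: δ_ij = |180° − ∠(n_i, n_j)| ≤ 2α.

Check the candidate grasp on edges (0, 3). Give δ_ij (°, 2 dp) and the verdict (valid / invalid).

α = atan 0.3 = 16.70°;  2α = 33.40°
edge 0: e_0 = (+2.05, +1.79);  n_0 = (+0.6577, -0.7533)
edge 3: e_3 = (-1.22, -0.61);  n_3 = (-0.4472, +0.8944)
∠(n_0, n_3) = 165.44°
δ = |180° − 165.44°| = 14.56°
14.56° ≤ 2α = 33.40°  →  valid

δ = 14.56°, valid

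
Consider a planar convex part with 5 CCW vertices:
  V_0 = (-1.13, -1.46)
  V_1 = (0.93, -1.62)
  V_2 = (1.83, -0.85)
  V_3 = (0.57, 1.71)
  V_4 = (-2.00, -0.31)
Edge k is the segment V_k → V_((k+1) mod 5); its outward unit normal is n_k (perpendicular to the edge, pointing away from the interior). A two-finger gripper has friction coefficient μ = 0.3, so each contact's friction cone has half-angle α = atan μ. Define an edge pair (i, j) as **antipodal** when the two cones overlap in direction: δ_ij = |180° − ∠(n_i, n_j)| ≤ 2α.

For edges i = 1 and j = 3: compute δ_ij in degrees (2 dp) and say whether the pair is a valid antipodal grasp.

α = atan 0.3 = 16.70°;  2α = 33.40°
edge 1: e_1 = (+0.90, +0.77);  n_1 = (+0.6501, -0.7599)
edge 3: e_3 = (-2.57, -2.02);  n_3 = (-0.6180, +0.7862)
∠(n_1, n_3) = 177.62°
δ = |180° − 177.62°| = 2.38°
2.38° ≤ 2α = 33.40°  →  valid

δ = 2.38°, valid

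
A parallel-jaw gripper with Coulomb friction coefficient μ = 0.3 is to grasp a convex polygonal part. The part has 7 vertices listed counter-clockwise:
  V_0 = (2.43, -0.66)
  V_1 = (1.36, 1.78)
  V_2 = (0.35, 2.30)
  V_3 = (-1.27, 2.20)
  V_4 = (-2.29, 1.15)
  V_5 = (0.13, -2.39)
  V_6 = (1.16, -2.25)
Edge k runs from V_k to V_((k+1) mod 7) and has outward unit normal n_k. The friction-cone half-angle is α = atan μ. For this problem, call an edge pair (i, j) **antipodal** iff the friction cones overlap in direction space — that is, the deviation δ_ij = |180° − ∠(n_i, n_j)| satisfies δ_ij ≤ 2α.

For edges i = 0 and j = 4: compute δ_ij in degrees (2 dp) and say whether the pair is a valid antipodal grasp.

α = atan 0.3 = 16.70°;  2α = 33.40°
edge 0: e_0 = (-1.07, +2.44);  n_0 = (+0.9158, +0.4016)
edge 4: e_4 = (+2.42, -3.54);  n_4 = (-0.8255, -0.5643)
∠(n_0, n_4) = 169.32°
δ = |180° − 169.32°| = 10.68°
10.68° ≤ 2α = 33.40°  →  valid

δ = 10.68°, valid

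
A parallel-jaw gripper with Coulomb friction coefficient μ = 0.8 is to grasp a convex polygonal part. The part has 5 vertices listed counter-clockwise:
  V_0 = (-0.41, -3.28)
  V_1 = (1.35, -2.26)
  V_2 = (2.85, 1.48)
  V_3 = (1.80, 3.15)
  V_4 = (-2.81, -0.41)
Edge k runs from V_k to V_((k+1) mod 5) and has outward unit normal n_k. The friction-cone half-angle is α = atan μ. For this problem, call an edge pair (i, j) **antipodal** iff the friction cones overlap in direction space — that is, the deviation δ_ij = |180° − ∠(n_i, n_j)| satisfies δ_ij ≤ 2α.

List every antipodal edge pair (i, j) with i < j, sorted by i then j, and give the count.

α = atan 0.8 = 38.66°;  2α = 77.32°
n_0 = (+0.5014, -0.8652)
n_1 = (+0.9281, -0.3722)
n_2 = (+0.8466, +0.5323)
n_3 = (-0.6112, +0.7915)
n_4 = (-0.7671, -0.6415)
  (0,1): δ = 141.95°  ·
  (0,2): δ = 87.93°  ·
  (0,3): δ = 7.58°  ✓
  (0,4): δ = 99.81°  ·
  (1,2): δ = 125.99°  ·
  (1,3): δ = 30.47°  ✓
  (1,4): δ = 61.76°  ✓
  (2,3): δ = 84.48°  ·
  (2,4): δ = 7.74°  ✓
  (3,4): δ = 87.77°  ·
antipodal pairs: 4

count = 4; pairs: (0,3), (1,3), (1,4), (2,4)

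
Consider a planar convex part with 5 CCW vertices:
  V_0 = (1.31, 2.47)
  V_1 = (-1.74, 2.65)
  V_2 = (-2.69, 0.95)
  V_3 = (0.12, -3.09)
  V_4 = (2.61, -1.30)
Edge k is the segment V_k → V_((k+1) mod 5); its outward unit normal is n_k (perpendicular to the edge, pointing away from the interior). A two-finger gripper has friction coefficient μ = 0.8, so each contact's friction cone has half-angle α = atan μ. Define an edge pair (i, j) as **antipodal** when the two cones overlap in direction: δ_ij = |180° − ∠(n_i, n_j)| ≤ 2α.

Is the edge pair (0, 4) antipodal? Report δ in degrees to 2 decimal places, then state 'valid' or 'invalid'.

δ = 112.40°, invalid

α = atan 0.8 = 38.66°;  2α = 77.32°
edge 0: e_0 = (-3.05, +0.18);  n_0 = (+0.0589, +0.9983)
edge 4: e_4 = (-1.30, +3.77);  n_4 = (+0.9454, +0.3260)
∠(n_0, n_4) = 67.60°
δ = |180° − 67.60°| = 112.40°
112.40° > 2α = 77.32°  →  invalid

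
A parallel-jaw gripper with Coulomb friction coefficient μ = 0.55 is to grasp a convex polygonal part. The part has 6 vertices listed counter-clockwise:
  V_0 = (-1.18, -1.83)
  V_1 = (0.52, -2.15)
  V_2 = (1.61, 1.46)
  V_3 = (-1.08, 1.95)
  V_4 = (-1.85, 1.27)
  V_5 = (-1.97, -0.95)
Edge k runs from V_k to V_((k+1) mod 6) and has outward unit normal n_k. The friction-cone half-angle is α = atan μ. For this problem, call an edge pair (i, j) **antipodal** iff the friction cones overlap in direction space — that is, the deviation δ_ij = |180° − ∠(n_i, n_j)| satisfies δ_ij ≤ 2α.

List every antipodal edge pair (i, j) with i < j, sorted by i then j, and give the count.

α = atan 0.55 = 28.81°;  2α = 57.62°
n_0 = (-0.1850, -0.9827)
n_1 = (+0.9573, -0.2891)
n_2 = (+0.1792, +0.9838)
n_3 = (-0.6619, +0.7496)
n_4 = (-0.9985, +0.0540)
n_5 = (-0.7441, -0.6680)
  (0,1): δ = 96.14°  ·
  (0,2): δ = 0.34°  ✓
  (0,3): δ = 52.11°  ✓
  (0,4): δ = 97.57°  ·
  (0,5): δ = 142.58°  ·
  (1,2): δ = 83.52°  ·
  (1,3): δ = 31.75°  ✓
  (1,4): δ = 13.71°  ✓
  (1,5): δ = 58.72°  ·
  (2,3): δ = 128.23°  ·
  (2,4): δ = 82.77°  ·
  (2,5): δ = 37.76°  ✓
  (3,4): δ = 134.54°  ·
  (3,5): δ = 89.53°  ·
  (4,5): δ = 134.99°  ·
antipodal pairs: 5

count = 5; pairs: (0,2), (0,3), (1,3), (1,4), (2,5)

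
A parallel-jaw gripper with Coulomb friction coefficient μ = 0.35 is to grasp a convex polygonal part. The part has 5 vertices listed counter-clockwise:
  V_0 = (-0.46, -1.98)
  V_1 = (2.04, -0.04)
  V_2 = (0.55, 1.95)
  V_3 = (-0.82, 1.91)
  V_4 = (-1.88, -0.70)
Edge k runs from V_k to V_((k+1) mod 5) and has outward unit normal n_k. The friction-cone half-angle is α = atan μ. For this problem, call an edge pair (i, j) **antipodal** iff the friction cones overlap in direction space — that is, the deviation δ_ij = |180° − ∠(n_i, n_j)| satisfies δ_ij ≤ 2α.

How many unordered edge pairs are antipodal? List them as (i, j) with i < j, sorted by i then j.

α = atan 0.35 = 19.29°;  2α = 38.58°
n_0 = (+0.6131, -0.7900)
n_1 = (+0.8005, +0.5994)
n_2 = (-0.0292, +0.9996)
n_3 = (-0.9265, +0.3763)
n_4 = (-0.6695, -0.7428)
  (0,1): δ = 90.99°  ·
  (0,2): δ = 36.14°  ✓
  (0,3): δ = 30.08°  ✓
  (0,4): δ = 100.16°  ·
  (1,2): δ = 125.15°  ·
  (1,3): δ = 58.93°  ·
  (1,4): δ = 11.14°  ✓
  (2,3): δ = 113.78°  ·
  (2,4): δ = 43.70°  ·
  (3,4): δ = 109.93°  ·
antipodal pairs: 3

count = 3; pairs: (0,2), (0,3), (1,4)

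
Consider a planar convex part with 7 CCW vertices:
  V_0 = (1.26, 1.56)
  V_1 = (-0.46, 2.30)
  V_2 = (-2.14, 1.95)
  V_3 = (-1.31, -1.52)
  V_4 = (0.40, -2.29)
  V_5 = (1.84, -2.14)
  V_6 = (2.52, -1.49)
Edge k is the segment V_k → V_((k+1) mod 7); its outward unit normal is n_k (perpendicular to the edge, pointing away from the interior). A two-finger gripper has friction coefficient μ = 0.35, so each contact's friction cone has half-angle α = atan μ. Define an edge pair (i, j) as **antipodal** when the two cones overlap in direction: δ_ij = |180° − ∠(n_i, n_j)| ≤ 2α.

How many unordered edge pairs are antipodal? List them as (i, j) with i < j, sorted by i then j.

α = atan 0.35 = 19.29°;  2α = 38.58°
n_0 = (+0.3952, +0.9186)
n_1 = (-0.2040, +0.9790)
n_2 = (-0.9726, -0.2326)
n_3 = (-0.4106, -0.9118)
n_4 = (+0.1036, -0.9946)
n_5 = (+0.6910, -0.7229)
n_6 = (+0.9242, +0.3818)
  (0,1): δ = 144.95°  ·
  (0,2): δ = 53.27°  ·
  (0,3): δ = 0.96°  ✓
  (0,4): δ = 29.23°  ✓
  (0,5): δ = 66.99°  ·
  (0,6): δ = 135.73°  ·
  (1,2): δ = 88.32°  ·
  (1,3): δ = 36.01°  ✓
  (1,4): δ = 5.82°  ✓
  (1,5): δ = 31.94°  ✓
  (1,6): δ = 100.68°  ·
  (2,3): δ = 127.69°  ·
  (2,4): δ = 97.51°  ·
  (2,5): δ = 59.74°  ·
  (2,6): δ = 8.99°  ✓
  (3,4): δ = 149.81°  ·
  (3,5): δ = 112.05°  ·
  (3,6): δ = 43.31°  ·
  (4,5): δ = 142.24°  ·
  (4,6): δ = 73.50°  ·
  (5,6): δ = 111.26°  ·
antipodal pairs: 6

count = 6; pairs: (0,3), (0,4), (1,3), (1,4), (1,5), (2,6)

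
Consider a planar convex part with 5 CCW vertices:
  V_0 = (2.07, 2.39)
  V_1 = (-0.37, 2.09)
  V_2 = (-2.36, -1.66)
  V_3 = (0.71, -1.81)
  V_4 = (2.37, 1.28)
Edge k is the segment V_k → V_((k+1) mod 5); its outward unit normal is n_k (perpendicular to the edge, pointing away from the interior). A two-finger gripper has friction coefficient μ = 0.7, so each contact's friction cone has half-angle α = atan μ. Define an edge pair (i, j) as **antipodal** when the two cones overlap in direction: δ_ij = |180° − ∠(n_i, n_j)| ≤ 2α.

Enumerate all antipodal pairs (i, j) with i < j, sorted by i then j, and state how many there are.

count = 5; pairs: (0,2), (0,3), (1,2), (1,3), (1,4)

α = atan 0.7 = 34.99°;  2α = 69.98°
n_0 = (-0.1220, +0.9925)
n_1 = (-0.8833, +0.4688)
n_2 = (-0.0488, -0.9988)
n_3 = (+0.8809, -0.4732)
n_4 = (+0.9654, +0.2609)
  (0,1): δ = 124.96°  ·
  (0,2): δ = 9.81°  ✓
  (0,3): δ = 54.75°  ✓
  (0,4): δ = 98.11°  ·
  (1,2): δ = 64.84°  ✓
  (1,3): δ = 0.29°  ✓
  (1,4): δ = 43.08°  ✓
  (2,3): δ = 115.45°  ·
  (2,4): δ = 72.08°  ·
  (3,4): δ = 136.63°  ·
antipodal pairs: 5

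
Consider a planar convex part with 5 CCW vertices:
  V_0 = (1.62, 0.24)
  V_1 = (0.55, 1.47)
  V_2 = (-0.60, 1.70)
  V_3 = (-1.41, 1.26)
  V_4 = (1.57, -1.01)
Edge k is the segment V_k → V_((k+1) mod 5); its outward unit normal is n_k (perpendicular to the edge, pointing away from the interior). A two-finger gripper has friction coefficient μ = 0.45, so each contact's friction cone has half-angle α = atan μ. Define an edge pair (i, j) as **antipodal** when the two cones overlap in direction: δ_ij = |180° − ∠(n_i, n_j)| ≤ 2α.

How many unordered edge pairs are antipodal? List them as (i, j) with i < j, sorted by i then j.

α = atan 0.45 = 24.23°;  2α = 48.46°
n_0 = (+0.7545, +0.6563)
n_1 = (+0.1961, +0.9806)
n_2 = (-0.4773, +0.8787)
n_3 = (-0.6060, -0.7955)
n_4 = (+0.9992, -0.0400)
  (0,1): δ = 142.33°  ·
  (0,2): δ = 102.51°  ·
  (0,3): δ = 11.68°  ✓
  (0,4): δ = 136.69°  ·
  (1,2): δ = 140.18°  ·
  (1,3): δ = 25.99°  ✓
  (1,4): δ = 99.02°  ·
  (2,3): δ = 65.81°  ·
  (2,4): δ = 59.20°  ·
  (3,4): δ = 54.99°  ·
antipodal pairs: 2

count = 2; pairs: (0,3), (1,3)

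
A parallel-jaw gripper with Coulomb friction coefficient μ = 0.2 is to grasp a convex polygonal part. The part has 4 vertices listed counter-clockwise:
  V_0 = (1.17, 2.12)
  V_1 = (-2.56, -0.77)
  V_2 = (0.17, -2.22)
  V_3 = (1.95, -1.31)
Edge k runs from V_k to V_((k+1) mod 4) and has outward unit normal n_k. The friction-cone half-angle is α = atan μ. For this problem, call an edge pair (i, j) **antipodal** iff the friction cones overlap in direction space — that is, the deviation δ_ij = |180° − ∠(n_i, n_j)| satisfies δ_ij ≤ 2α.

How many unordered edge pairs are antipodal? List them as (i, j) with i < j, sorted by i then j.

α = atan 0.2 = 11.31°;  2α = 22.62°
n_0 = (-0.6125, +0.7905)
n_1 = (-0.4691, -0.8832)
n_2 = (+0.4552, -0.8904)
n_3 = (+0.9751, +0.2217)
  (0,1): δ = 65.74°  ·
  (0,2): δ = 10.69°  ✓
  (0,3): δ = 65.04°  ·
  (1,2): δ = 124.95°  ·
  (1,3): δ = 49.21°  ·
  (2,3): δ = 104.27°  ·
antipodal pairs: 1

count = 1; pairs: (0,2)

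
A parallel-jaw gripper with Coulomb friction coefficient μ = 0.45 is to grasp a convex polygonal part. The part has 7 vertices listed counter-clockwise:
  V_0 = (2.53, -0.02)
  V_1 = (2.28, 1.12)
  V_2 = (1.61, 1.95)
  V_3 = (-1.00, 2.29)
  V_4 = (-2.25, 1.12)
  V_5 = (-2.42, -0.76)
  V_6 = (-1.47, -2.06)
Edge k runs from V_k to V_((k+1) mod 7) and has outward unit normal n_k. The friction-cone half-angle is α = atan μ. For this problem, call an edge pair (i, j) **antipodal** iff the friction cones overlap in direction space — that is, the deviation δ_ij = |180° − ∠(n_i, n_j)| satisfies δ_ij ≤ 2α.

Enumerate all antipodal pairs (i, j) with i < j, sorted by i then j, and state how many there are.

α = atan 0.45 = 24.23°;  2α = 48.46°
n_0 = (+0.9768, +0.2142)
n_1 = (+0.7781, +0.6281)
n_2 = (+0.1292, +0.9916)
n_3 = (-0.6834, +0.7301)
n_4 = (-0.9959, +0.0901)
n_5 = (-0.8074, -0.5900)
n_6 = (+0.4543, -0.8908)
  (0,1): δ = 153.46°  ·
  (0,2): δ = 109.79°  ·
  (0,3): δ = 59.26°  ·
  (0,4): δ = 17.54°  ✓
  (0,5): δ = 23.79°  ✓
  (0,6): δ = 104.65°  ·
  (1,2): δ = 136.33°  ·
  (1,3): δ = 85.80°  ·
  (1,4): δ = 44.08°  ✓
  (1,5): δ = 2.75°  ✓
  (1,6): δ = 78.11°  ·
  (2,3): δ = 129.47°  ·
  (2,4): δ = 87.74°  ·
  (2,5): δ = 46.42°  ✓
  (2,6): δ = 34.44°  ✓
  (3,4): δ = 138.27°  ·
  (3,5): δ = 96.95°  ·
  (3,6): δ = 16.09°  ✓
  (4,5): δ = 138.67°  ·
  (4,6): δ = 57.81°  ·
  (5,6): δ = 99.14°  ·
antipodal pairs: 7

count = 7; pairs: (0,4), (0,5), (1,4), (1,5), (2,5), (2,6), (3,6)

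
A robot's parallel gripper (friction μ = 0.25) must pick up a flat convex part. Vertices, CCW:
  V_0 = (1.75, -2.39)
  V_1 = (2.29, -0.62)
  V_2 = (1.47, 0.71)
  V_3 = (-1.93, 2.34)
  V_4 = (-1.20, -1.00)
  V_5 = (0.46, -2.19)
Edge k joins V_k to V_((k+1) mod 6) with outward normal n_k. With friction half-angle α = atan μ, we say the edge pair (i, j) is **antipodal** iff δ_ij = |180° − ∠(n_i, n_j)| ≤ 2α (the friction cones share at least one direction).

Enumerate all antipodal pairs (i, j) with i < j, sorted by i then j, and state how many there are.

α = atan 0.25 = 14.04°;  2α = 28.07°
n_0 = (+0.9565, -0.2918)
n_1 = (+0.8512, +0.5248)
n_2 = (+0.4323, +0.9017)
n_3 = (-0.9769, -0.2135)
n_4 = (-0.5826, -0.8127)
n_5 = (-0.1532, -0.9882)
  (0,1): δ = 131.38°  ·
  (0,2): δ = 98.65°  ·
  (0,3): δ = 29.30°  ·
  (0,4): δ = 71.33°  ·
  (0,5): δ = 98.15°  ·
  (1,2): δ = 147.27°  ·
  (1,3): δ = 19.33°  ✓
  (1,4): δ = 22.71°  ✓
  (1,5): δ = 49.53°  ·
  (2,3): δ = 52.06°  ·
  (2,4): δ = 10.02°  ✓
  (2,5): δ = 16.80°  ✓
  (3,4): δ = 137.96°  ·
  (3,5): δ = 111.14°  ·
  (4,5): δ = 153.18°  ·
antipodal pairs: 4

count = 4; pairs: (1,3), (1,4), (2,4), (2,5)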